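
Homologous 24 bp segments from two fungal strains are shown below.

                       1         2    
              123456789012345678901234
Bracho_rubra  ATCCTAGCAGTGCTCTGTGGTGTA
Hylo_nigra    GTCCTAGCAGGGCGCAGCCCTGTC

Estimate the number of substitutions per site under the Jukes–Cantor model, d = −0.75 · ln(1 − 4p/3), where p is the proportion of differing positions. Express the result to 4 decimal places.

The sequences differ at positions 1 (A/G), 11 (T/G), 14 (T/G), 16 (T/A), 18 (T/C), 19 (G/C), 20 (G/C), 24 (A/C).
p = 8/24 = 0.333333.
d = −0.75 · ln(1 − (4/3)·0.333333) = −0.75 · ln(0.555556) = −0.75 · (-0.587786) = 0.4408.

0.4408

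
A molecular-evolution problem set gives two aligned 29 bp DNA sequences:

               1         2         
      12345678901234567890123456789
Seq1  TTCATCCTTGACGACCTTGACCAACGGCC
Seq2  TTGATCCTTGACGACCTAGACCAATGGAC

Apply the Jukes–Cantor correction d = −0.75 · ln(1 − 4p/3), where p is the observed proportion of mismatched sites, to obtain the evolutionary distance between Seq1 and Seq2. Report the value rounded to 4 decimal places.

Differing sites — 3:C/G; 18:T/A; 25:C/T; 28:C/A.
p = 4/29 = 0.137931.
d = −0.75 · ln(1 − (4/3)·0.137931) = −0.75 · ln(0.816092) = −0.75 · (-0.203228) = 0.1524.

0.1524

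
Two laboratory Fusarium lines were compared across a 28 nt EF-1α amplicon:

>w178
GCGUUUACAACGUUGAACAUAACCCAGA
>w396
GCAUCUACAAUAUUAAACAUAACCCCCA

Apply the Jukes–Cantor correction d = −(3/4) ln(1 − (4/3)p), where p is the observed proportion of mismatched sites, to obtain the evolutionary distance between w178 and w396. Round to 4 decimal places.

0.3041

Mismatches occur at site 3 (G→A), site 5 (U→C), site 11 (C→U), site 12 (G→A), site 15 (G→A), site 26 (A→C), site 27 (G→C).
p = 7/28 = 0.250000.
d = −0.75 · ln(1 − (4/3)·0.250000) = −0.75 · ln(0.666667) = −0.75 · (-0.405465) = 0.3041.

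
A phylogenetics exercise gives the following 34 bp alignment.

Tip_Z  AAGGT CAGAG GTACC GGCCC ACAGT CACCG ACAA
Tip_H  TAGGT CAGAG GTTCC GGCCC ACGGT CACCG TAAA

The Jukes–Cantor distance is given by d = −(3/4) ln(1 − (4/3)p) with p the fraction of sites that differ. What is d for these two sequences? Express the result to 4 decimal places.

The sequences differ at positions 1 (A/T), 13 (A/T), 23 (A/G), 31 (A/T), 32 (C/A).
p = 5/34 = 0.147059.
d = −0.75 · ln(1 − (4/3)·0.147059) = −0.75 · ln(0.803921) = −0.75 · (-0.218254) = 0.1637.

0.1637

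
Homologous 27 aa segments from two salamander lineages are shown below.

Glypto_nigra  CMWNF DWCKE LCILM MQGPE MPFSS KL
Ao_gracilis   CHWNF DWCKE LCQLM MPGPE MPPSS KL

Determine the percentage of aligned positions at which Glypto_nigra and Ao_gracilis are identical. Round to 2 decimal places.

Differing sites — 2:M/H; 13:I/Q; 17:Q/P; 23:F/P.
23 of the 27 sites match, so the percent identity is 23/27 × 100 = 85.19%.

85.19%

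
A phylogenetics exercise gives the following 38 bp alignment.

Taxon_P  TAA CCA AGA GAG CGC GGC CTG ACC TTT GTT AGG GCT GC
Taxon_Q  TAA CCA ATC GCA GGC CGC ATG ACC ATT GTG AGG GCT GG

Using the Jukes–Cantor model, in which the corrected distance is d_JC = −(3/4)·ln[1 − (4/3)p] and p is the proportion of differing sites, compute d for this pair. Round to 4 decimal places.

Mismatches occur at site 8 (G→T), site 9 (A→C), site 11 (A→C), site 12 (G→A), site 13 (C→G), site 16 (G→C), site 19 (C→A), site 25 (T→A), site 30 (T→G), site 38 (C→G).
p = 10/38 = 0.263158.
d = −0.75 · ln(1 − (4/3)·0.263158) = −0.75 · ln(0.649123) = −0.75 · (-0.432133) = 0.3241.

0.3241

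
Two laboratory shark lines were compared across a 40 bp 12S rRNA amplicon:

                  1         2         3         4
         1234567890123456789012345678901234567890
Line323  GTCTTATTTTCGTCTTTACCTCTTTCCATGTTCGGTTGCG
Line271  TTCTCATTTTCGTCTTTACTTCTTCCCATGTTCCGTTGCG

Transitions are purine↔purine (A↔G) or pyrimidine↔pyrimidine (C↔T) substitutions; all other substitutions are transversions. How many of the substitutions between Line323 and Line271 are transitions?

Differing sites — 1:G/T (Tv); 5:T/C (Ti); 20:C/T (Ti); 25:T/C (Ti); 34:G/C (Tv).
Of the 5 differences, 3 transitions and 2 transversions, so the answer is 3.

3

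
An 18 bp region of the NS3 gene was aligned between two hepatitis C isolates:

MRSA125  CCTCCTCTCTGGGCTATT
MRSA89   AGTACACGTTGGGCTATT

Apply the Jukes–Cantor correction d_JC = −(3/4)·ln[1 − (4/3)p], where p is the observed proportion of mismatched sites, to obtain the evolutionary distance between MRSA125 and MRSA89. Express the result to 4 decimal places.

Differing sites — 1:C/A; 2:C/G; 4:C/A; 6:T/A; 8:T/G; 9:C/T.
p = 6/18 = 0.333333.
d = −0.75 · ln(1 − (4/3)·0.333333) = −0.75 · ln(0.555556) = −0.75 · (-0.587786) = 0.4408.

0.4408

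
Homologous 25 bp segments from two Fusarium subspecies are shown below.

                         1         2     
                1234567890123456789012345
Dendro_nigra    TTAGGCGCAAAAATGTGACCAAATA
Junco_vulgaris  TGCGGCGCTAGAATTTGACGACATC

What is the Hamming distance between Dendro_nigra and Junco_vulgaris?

8

Differing sites — 2:T/G; 3:A/C; 9:A/T; 11:A/G; 15:G/T; 20:C/G; 22:A/C; 25:A/C.
That gives 8 mismatches out of 25 aligned sites, so the Hamming distance is 8.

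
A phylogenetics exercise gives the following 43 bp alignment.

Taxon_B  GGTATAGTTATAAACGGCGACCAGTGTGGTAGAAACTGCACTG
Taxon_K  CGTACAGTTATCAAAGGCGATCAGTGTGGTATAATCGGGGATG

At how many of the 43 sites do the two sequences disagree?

11

The sequences differ at positions 1 (G/C), 5 (T/C), 12 (A/C), 15 (C/A), 21 (C/T), 32 (G/T), 35 (A/T), 37 (T/G), 39 (C/G), 40 (A/G), 41 (C/A).
That gives 11 mismatches out of 43 aligned sites, so the Hamming distance is 11.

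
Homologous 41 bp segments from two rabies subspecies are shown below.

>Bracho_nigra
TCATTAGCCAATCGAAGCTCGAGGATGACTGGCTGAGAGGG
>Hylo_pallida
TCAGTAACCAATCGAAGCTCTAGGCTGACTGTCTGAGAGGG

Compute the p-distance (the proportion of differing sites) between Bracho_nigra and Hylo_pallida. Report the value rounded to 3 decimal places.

Mismatches occur at site 4 (T/G), site 7 (G/A), site 21 (G/T), site 25 (A/C), site 32 (G/T).
There are 5 differences over 41 sites, so p = 5/41 = 0.122.

0.122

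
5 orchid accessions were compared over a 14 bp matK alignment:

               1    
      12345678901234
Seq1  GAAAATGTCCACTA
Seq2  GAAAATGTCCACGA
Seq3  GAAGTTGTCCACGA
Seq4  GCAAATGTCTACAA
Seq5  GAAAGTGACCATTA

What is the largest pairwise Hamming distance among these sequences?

Pairwise Hamming distances:
  Seq1 vs Seq2: 1
  Seq1 vs Seq3: 3
  Seq1 vs Seq4: 3
  Seq1 vs Seq5: 3
  Seq2 vs Seq3: 2
  Seq2 vs Seq4: 3
  Seq2 vs Seq5: 4
  Seq3 vs Seq4: 5
  Seq3 vs Seq5: 5
  Seq4 vs Seq5: 6
The largest is 6, between Seq4 and Seq5.

6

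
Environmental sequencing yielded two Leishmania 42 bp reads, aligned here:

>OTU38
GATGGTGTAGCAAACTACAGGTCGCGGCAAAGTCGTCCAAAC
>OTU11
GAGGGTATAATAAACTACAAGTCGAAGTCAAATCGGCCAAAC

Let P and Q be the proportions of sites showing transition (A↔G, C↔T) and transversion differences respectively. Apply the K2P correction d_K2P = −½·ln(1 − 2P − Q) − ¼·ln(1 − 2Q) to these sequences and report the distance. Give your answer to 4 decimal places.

0.3326

The sequences differ at positions 3 (T/G, transversion), 7 (G/A, transition), 10 (G/A, transition), 11 (C/T, transition), 20 (G/A, transition), 25 (C/A, transversion), 26 (G/A, transition), 28 (C/T, transition), 29 (A/C, transversion), 32 (G/A, transition), 36 (T/G, transversion).
Of the 11 differences, 7 transitions and 4 transversions over 42 sites: P = 7/42 = 0.166667, Q = 4/42 = 0.095238.
d = −0.5·ln(0.571428) − 0.25·ln(0.809524) = −0.5·(-0.559617) − 0.25·(-0.211309) = 0.3326.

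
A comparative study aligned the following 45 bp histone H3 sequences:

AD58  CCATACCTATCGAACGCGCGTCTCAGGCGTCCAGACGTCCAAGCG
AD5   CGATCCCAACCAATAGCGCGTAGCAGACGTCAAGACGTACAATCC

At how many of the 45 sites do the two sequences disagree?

14

Mismatches occur at site 2 (C→G), site 5 (A→C), site 8 (T→A), site 10 (T→C), site 12 (G→A), site 14 (A→T), site 15 (C→A), site 22 (C→A), site 23 (T→G), site 27 (G→A), site 32 (C→A), site 39 (C→A), site 43 (G→T), site 45 (G→C).
That gives 14 mismatches out of 45 aligned sites, so the Hamming distance is 14.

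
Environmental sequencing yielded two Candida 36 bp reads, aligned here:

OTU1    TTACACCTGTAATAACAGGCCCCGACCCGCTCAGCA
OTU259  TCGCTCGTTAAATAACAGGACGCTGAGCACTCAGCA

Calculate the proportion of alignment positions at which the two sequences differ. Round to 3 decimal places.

Mismatches occur at site 2 (T→C), site 3 (A→G), site 5 (A→T), site 7 (C→G), site 9 (G→T), site 10 (T→A), site 20 (C→A), site 22 (C→G), site 24 (G→T), site 25 (A→G), site 26 (C→A), site 27 (C→G), site 29 (G→A).
There are 13 differences over 36 sites, so p = 13/36 = 0.361.

0.361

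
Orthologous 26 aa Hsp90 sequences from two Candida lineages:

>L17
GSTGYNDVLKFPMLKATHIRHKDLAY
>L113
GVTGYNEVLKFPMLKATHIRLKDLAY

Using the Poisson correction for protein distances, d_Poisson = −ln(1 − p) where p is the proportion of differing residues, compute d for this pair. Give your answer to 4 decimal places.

Mismatches occur at site 2 (S/V), site 7 (D/E), site 21 (H/L).
p = 3/26 = 0.115385.
d = −ln(1 − 0.115385) = −ln(0.884615) = 0.1226.

0.1226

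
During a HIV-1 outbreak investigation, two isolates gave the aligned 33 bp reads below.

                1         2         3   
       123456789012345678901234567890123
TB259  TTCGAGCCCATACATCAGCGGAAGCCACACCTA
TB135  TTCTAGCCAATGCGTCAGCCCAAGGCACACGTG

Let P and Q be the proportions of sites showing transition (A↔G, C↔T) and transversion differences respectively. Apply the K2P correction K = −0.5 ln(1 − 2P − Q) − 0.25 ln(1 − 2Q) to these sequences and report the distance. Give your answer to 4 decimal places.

0.3390

Differing sites — 4:G/T (Tv); 9:C/A (Tv); 12:A/G (Ti); 14:A/G (Ti); 20:G/C (Tv); 21:G/C (Tv); 25:C/G (Tv); 31:C/G (Tv); 33:A/G (Ti).
Of the 9 differences, 3 transitions and 6 transversions over 33 sites: P = 3/33 = 0.090909, Q = 6/33 = 0.181818.
d = −0.5·ln(0.636364) − 0.25·ln(0.636364) = −0.5·(-0.451985) − 0.25·(-0.451985) = 0.3390.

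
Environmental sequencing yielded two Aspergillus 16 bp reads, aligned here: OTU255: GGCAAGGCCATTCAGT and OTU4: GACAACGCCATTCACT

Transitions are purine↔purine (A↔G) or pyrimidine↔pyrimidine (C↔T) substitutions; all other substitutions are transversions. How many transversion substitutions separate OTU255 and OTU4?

2

Mismatches occur at site 2 (G↔A, transition), site 6 (G↔C, transversion), site 15 (G↔C, transversion).
Of the 3 differences, 1 transition and 2 transversions, so the answer is 2.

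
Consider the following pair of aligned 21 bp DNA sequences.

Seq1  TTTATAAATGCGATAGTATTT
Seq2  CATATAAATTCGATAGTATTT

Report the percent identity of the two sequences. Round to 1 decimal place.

Differing sites — 1:T/C; 2:T/A; 10:G/T.
18 of the 21 sites match, so the percent identity is 18/21 × 100 = 85.7%.

85.7%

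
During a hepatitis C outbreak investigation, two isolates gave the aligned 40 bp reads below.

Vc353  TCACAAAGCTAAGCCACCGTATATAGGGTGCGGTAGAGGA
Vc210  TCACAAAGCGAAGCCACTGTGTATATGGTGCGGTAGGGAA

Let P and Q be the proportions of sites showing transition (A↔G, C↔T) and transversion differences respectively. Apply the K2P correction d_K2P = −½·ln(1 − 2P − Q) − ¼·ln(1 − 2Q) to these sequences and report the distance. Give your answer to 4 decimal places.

0.1702

The sequences differ at positions 10 (T/G, transversion), 18 (C/T, transition), 21 (A/G, transition), 26 (G/T, transversion), 37 (A/G, transition), 39 (G/A, transition).
Of the 6 differences, 4 transitions and 2 transversions over 40 sites: P = 4/40 = 0.100000, Q = 2/40 = 0.050000.
d = −0.5·ln(0.750000) − 0.25·ln(0.900000) = −0.5·(-0.287682) − 0.25·(-0.105361) = 0.1702.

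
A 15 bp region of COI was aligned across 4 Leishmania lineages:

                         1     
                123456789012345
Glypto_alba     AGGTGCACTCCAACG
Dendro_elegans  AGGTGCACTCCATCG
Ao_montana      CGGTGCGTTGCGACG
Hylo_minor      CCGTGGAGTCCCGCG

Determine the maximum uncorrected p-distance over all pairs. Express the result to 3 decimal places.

Pairwise Hamming distances:
  Glypto_alba vs Dendro_elegans: 1
  Glypto_alba vs Ao_montana: 5
  Glypto_alba vs Hylo_minor: 6
  Dendro_elegans vs Ao_montana: 6
  Dendro_elegans vs Hylo_minor: 6
  Ao_montana vs Hylo_minor: 7
The largest is 7 mismatches, between Ao_montana and Hylo_minor; p = 7/15 = 0.467.

0.467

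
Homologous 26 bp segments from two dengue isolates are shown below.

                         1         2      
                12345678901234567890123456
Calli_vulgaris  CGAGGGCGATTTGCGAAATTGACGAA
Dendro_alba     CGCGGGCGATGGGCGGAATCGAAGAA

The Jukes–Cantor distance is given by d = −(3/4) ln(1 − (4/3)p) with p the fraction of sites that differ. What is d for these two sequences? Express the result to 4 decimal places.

Mismatches occur at site 3 (A↔C), site 11 (T↔G), site 12 (T↔G), site 16 (A↔G), site 20 (T↔C), site 23 (C↔A).
p = 6/26 = 0.230769.
d = −0.75 · ln(1 − (4/3)·0.230769) = −0.75 · ln(0.692308) = −0.75 · (-0.367724) = 0.2758.

0.2758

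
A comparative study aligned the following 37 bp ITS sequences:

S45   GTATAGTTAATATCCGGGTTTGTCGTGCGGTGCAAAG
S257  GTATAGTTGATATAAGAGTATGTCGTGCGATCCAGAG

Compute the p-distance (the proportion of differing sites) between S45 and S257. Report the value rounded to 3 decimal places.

Differing sites — 9:A/G; 14:C/A; 15:C/A; 17:G/A; 20:T/A; 30:G/A; 32:G/C; 35:A/G.
There are 8 differences over 37 sites, so p = 8/37 = 0.216.

0.216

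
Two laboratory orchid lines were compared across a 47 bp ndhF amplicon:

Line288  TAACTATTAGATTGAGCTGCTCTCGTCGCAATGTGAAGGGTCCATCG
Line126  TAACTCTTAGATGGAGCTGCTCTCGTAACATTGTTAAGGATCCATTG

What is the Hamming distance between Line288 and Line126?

8

Differing sites — 6:A/C; 13:T/G; 27:C/A; 28:G/A; 31:A/T; 35:G/T; 40:G/A; 46:C/T.
That gives 8 mismatches out of 47 aligned sites, so the Hamming distance is 8.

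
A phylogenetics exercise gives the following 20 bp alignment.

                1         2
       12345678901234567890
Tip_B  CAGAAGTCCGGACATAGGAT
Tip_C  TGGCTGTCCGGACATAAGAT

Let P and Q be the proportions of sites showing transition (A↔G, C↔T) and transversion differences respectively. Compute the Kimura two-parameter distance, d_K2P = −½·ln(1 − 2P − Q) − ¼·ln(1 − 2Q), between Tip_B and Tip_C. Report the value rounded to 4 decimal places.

0.3112

The sequences differ at positions 1 (C/T, transition), 2 (A/G, transition), 4 (A/C, transversion), 5 (A/T, transversion), 17 (G/A, transition).
Of the 5 differences, 3 transitions and 2 transversions over 20 sites: P = 3/20 = 0.150000, Q = 2/20 = 0.100000.
d = −0.5·ln(0.600000) − 0.25·ln(0.800000) = −0.5·(-0.510826) − 0.25·(-0.223144) = 0.3112.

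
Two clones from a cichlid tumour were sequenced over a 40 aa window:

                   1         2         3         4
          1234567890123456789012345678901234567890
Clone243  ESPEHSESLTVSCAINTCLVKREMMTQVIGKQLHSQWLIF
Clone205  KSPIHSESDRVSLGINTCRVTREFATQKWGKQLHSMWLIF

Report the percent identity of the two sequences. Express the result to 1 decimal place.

67.5%

Differing sites — 1:E/K; 4:E/I; 9:L/D; 10:T/R; 13:C/L; 14:A/G; 19:L/R; 21:K/T; 24:M/F; 25:M/A; 28:V/K; 29:I/W; 36:Q/M.
27 of the 40 sites match, so the percent identity is 27/40 × 100 = 67.5%.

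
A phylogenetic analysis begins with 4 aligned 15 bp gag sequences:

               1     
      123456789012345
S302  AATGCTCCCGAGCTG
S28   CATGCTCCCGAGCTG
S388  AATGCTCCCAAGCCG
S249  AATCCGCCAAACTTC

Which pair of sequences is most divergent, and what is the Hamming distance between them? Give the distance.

Pairwise Hamming distances:
  S302 vs S28: 1
  S302 vs S388: 2
  S302 vs S249: 7
  S28 vs S388: 3
  S28 vs S249: 8
  S388 vs S249: 7
The largest is 8, between S28 and S249.

8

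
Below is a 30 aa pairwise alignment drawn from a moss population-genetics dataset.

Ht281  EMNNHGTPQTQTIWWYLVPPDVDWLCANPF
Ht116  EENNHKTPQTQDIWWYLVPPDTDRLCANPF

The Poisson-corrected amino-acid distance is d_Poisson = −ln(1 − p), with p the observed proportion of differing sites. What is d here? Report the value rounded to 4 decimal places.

0.1823

Differing sites — 2:M/E; 6:G/K; 12:T/D; 22:V/T; 24:W/R.
p = 5/30 = 0.166667.
d = −ln(1 − 0.166667) = −ln(0.833333) = 0.1823.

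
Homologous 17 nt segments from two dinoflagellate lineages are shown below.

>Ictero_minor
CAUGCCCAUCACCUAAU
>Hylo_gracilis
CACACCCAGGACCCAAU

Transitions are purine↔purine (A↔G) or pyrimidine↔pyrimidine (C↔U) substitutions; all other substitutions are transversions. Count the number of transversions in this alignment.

2

Mismatches occur at site 3 (U→C, transition), site 4 (G→A, transition), site 9 (U→G, transversion), site 10 (C→G, transversion), site 14 (U→C, transition).
Of the 5 differences, 3 transitions and 2 transversions, so the answer is 2.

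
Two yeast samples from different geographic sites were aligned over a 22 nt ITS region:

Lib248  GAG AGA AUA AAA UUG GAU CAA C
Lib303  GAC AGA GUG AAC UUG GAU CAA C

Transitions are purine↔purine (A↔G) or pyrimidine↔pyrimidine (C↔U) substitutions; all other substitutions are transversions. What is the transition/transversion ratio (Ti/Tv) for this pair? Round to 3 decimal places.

1.000

The sequences differ at positions 3 (G/C, transversion), 7 (A/G, transition), 9 (A/G, transition), 12 (A/C, transversion).
Of the 4 differences, 2 transitions and 2 transversions, so Ti/Tv = 2/2 = 1.000.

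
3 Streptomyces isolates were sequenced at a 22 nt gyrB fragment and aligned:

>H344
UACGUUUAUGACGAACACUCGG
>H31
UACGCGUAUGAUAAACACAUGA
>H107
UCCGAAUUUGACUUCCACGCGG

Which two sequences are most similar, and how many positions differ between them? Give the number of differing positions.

Pairwise Hamming distances:
  H344 vs H31: 7
  H344 vs H107: 8
  H31 vs H107: 11
The smallest is 7, between H344 and H31.

7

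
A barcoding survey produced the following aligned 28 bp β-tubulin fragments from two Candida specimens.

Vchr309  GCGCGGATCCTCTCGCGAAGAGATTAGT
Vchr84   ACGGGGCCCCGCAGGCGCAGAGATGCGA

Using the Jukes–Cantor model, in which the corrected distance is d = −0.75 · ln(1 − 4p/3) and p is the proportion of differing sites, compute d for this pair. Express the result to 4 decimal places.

0.5565

Differing sites — 1:G/A; 4:C/G; 7:A/C; 8:T/C; 11:T/G; 13:T/A; 14:C/G; 18:A/C; 25:T/G; 26:A/C; 28:T/A.
p = 11/28 = 0.392857.
d = −0.75 · ln(1 − (4/3)·0.392857) = −0.75 · ln(0.476191) = −0.75 · (-0.741936) = 0.5565.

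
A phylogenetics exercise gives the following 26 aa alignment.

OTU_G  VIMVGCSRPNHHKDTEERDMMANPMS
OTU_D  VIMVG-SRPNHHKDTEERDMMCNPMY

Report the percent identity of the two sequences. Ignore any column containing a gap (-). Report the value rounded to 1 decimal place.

Excluding the 1 gap column leaves 25 comparable sites.
Mismatches occur at site 22 (A↔C), site 26 (S↔Y).
23 of the 25 comparable sites match, so the percent identity is 23/25 × 100 = 92.0%.

92.0%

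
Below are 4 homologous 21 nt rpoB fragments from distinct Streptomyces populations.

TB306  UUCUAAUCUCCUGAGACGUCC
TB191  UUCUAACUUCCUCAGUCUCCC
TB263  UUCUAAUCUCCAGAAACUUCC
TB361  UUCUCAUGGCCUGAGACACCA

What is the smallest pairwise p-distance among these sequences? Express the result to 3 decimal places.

0.143

Pairwise Hamming distances:
  TB306 vs TB191: 6
  TB306 vs TB263: 3
  TB306 vs TB361: 6
  TB191 vs TB263: 7
  TB191 vs TB361: 8
  TB263 vs TB361: 8
The smallest is 3 mismatches, between TB306 and TB263; p = 3/21 = 0.143.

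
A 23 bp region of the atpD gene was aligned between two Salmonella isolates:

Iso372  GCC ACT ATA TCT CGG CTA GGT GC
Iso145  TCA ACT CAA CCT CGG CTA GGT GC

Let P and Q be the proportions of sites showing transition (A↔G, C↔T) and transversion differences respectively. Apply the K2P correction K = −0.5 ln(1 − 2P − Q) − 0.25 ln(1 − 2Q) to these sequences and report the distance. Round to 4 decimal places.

Mismatches occur at site 1 (G/T, transversion), site 3 (C/A, transversion), site 7 (A/C, transversion), site 8 (T/A, transversion), site 10 (T/C, transition).
Of the 5 differences, 1 transition and 4 transversions over 23 sites: P = 1/23 = 0.043478, Q = 4/23 = 0.173913.
d = −0.5·ln(0.739131) − 0.25·ln(0.652174) = −0.5·(-0.302280) − 0.25·(-0.427444) = 0.2580.

0.2580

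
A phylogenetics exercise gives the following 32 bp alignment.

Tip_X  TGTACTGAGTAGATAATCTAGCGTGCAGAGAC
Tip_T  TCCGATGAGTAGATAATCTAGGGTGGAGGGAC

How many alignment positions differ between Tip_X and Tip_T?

Differing sites — 2:G/C; 3:T/C; 4:A/G; 5:C/A; 22:C/G; 26:C/G; 29:A/G.
That gives 7 mismatches out of 32 aligned sites, so the Hamming distance is 7.

7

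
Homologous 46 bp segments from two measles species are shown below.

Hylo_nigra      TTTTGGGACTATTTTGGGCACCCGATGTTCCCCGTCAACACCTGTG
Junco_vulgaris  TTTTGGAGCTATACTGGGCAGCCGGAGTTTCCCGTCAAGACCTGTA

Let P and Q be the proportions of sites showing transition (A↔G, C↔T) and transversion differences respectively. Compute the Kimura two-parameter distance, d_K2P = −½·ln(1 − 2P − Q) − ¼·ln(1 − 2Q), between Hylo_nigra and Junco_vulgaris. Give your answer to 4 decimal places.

0.2615

Differing sites — 7:G/A (Ti); 8:A/G (Ti); 13:T/A (Tv); 14:T/C (Ti); 21:C/G (Tv); 25:A/G (Ti); 26:T/A (Tv); 30:C/T (Ti); 39:C/G (Tv); 46:G/A (Ti).
Of the 10 differences, 6 transitions and 4 transversions over 46 sites: P = 6/46 = 0.130435, Q = 4/46 = 0.086957.
d = −0.5·ln(0.652173) − 0.25·ln(0.826086) = −0.5·(-0.427445) − 0.25·(-0.191056) = 0.2615.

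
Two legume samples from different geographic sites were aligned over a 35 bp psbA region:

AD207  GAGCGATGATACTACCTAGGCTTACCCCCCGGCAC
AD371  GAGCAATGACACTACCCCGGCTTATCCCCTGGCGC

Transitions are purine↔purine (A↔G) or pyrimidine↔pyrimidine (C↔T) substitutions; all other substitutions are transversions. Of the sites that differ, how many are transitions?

6

Differing sites — 5:G/A (Ti); 10:T/C (Ti); 17:T/C (Ti); 18:A/C (Tv); 25:C/T (Ti); 30:C/T (Ti); 34:A/G (Ti).
Of the 7 differences, 6 transitions and 1 transversion, so the answer is 6.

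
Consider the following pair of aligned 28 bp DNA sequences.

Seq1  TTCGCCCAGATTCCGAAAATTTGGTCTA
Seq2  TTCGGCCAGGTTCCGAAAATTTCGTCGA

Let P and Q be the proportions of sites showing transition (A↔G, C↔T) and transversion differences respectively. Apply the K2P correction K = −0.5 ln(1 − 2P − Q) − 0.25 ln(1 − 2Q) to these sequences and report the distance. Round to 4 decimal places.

Mismatches occur at site 5 (C↔G, transversion), site 10 (A↔G, transition), site 23 (G↔C, transversion), site 27 (T↔G, transversion).
Of the 4 differences, 1 transition and 3 transversions over 28 sites: P = 1/28 = 0.035714, Q = 3/28 = 0.107143.
d = −0.5·ln(0.821429) − 0.25·ln(0.785714) = −0.5·(-0.196710) − 0.25·(-0.241162) = 0.1586.

0.1586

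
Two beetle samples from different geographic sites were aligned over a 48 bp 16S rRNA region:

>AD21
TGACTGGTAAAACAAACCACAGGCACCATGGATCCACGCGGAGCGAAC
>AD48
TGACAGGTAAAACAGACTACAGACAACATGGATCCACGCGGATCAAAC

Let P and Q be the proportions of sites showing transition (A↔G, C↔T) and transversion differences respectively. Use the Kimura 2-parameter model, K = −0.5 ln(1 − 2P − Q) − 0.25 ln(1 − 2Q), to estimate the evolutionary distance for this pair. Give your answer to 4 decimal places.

The sequences differ at positions 5 (T/A, transversion), 15 (A/G, transition), 18 (C/T, transition), 23 (G/A, transition), 26 (C/A, transversion), 43 (G/T, transversion), 45 (G/A, transition).
Of the 7 differences, 4 transitions and 3 transversions over 48 sites: P = 4/48 = 0.083333, Q = 3/48 = 0.062500.
d = −0.5·ln(0.770834) − 0.25·ln(0.875000) = −0.5·(-0.260282) − 0.25·(-0.133531) = 0.1635.

0.1635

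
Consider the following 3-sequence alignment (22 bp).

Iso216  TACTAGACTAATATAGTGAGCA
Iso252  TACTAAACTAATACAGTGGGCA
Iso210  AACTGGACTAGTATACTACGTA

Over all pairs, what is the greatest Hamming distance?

9

Pairwise Hamming distances:
  Iso216 vs Iso252: 3
  Iso216 vs Iso210: 7
  Iso252 vs Iso210: 9
The largest is 9, between Iso252 and Iso210.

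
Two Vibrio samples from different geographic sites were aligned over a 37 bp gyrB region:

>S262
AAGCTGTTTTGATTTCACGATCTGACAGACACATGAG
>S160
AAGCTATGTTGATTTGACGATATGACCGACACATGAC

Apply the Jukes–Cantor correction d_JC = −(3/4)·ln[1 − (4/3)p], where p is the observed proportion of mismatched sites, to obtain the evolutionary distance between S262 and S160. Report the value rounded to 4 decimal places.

Mismatches occur at site 6 (G↔A), site 8 (T↔G), site 16 (C↔G), site 22 (C↔A), site 27 (A↔C), site 37 (G↔C).
p = 6/37 = 0.162162.
d = −0.75 · ln(1 − (4/3)·0.162162) = −0.75 · ln(0.783784) = −0.75 · (-0.243622) = 0.1827.

0.1827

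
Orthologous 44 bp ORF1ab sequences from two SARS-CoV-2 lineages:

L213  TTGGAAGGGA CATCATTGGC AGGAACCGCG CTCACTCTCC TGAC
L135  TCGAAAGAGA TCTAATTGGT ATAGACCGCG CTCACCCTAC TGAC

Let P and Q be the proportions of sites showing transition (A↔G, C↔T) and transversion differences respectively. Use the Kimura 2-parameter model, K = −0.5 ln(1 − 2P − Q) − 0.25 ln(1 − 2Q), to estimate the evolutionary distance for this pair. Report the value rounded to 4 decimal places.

Mismatches occur at site 2 (T↔C, transition), site 4 (G↔A, transition), site 8 (G↔A, transition), site 11 (C↔T, transition), site 12 (A↔C, transversion), site 14 (C↔A, transversion), site 20 (C↔T, transition), site 22 (G↔T, transversion), site 23 (G↔A, transition), site 24 (A↔G, transition), site 36 (T↔C, transition), site 39 (C↔A, transversion).
Of the 12 differences, 8 transitions and 4 transversions over 44 sites: P = 8/44 = 0.181818, Q = 4/44 = 0.090909.
d = −0.5·ln(0.545455) − 0.25·ln(0.818182) = −0.5·(-0.606135) − 0.25·(-0.200670) = 0.3532.

0.3532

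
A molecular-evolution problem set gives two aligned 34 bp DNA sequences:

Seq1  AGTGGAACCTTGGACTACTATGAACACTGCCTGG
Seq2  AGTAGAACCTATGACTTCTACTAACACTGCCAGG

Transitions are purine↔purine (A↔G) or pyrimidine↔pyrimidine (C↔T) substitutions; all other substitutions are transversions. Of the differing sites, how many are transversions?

5

Mismatches occur at site 4 (G/A, transition), site 11 (T/A, transversion), site 12 (G/T, transversion), site 17 (A/T, transversion), site 21 (T/C, transition), site 22 (G/T, transversion), site 32 (T/A, transversion).
Of the 7 differences, 2 transitions and 5 transversions, so the answer is 5.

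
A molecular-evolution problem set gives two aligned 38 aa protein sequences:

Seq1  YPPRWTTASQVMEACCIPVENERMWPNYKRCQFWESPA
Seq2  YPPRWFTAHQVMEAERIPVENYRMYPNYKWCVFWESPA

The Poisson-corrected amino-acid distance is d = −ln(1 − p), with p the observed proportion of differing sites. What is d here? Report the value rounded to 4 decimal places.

0.2364

The sequences differ at positions 6 (T/F), 9 (S/H), 15 (C/E), 16 (C/R), 22 (E/Y), 25 (W/Y), 30 (R/W), 32 (Q/V).
p = 8/38 = 0.210526.
d = −ln(1 − 0.210526) = −ln(0.789474) = 0.2364.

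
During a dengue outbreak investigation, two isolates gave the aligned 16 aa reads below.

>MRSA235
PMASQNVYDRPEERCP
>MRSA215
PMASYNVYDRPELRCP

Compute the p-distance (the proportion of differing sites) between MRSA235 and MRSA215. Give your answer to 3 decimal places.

The sequences differ at positions 5 (Q/Y), 13 (E/L).
There are 2 differences over 16 sites, so p = 2/16 = 0.125.

0.125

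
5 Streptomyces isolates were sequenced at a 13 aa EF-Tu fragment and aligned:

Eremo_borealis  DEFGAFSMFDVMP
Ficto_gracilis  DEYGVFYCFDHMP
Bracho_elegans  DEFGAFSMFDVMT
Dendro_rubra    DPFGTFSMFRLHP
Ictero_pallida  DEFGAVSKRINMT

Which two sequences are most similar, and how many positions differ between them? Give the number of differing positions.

Pairwise Hamming distances:
  Eremo_borealis vs Ficto_gracilis: 5
  Eremo_borealis vs Bracho_elegans: 1
  Eremo_borealis vs Dendro_rubra: 5
  Eremo_borealis vs Ictero_pallida: 6
  Ficto_gracilis vs Bracho_elegans: 6
  Ficto_gracilis vs Dendro_rubra: 8
  Ficto_gracilis vs Ictero_pallida: 9
  Bracho_elegans vs Dendro_rubra: 6
  Bracho_elegans vs Ictero_pallida: 5
  Dendro_rubra vs Ictero_pallida: 9
The smallest is 1, between Eremo_borealis and Bracho_elegans.

1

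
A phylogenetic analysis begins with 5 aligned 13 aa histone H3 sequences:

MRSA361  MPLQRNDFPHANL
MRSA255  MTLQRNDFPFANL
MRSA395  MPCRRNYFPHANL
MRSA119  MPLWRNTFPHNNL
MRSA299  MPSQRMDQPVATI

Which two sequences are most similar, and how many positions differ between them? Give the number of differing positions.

2

Pairwise Hamming distances:
  MRSA361 vs MRSA255: 2
  MRSA361 vs MRSA395: 3
  MRSA361 vs MRSA119: 3
  MRSA361 vs MRSA299: 6
  MRSA255 vs MRSA395: 5
  MRSA255 vs MRSA119: 5
  MRSA255 vs MRSA299: 7
  MRSA395 vs MRSA119: 4
  MRSA395 vs MRSA299: 8
  MRSA119 vs MRSA299: 9
The smallest is 2, between MRSA361 and MRSA255.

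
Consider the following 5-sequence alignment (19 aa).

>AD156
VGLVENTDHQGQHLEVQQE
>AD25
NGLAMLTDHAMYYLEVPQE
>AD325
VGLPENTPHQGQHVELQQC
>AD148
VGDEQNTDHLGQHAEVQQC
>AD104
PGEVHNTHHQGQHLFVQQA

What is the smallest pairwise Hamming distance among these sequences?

5

Pairwise Hamming distances:
  AD156 vs AD25: 9
  AD156 vs AD325: 5
  AD156 vs AD148: 6
  AD156 vs AD104: 6
  AD25 vs AD325: 13
  AD25 vs AD148: 12
  AD25 vs AD104: 13
  AD325 vs AD148: 7
  AD325 vs AD104: 9
  AD148 vs AD104: 9
The smallest is 5, between AD156 and AD325.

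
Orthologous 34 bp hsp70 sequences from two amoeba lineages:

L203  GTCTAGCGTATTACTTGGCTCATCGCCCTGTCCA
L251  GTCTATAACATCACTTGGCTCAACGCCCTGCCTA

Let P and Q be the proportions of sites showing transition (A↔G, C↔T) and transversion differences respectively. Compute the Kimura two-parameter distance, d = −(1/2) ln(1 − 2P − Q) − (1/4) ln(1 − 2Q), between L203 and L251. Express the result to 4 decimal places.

0.2895

Differing sites — 6:G/T (Tv); 7:C/A (Tv); 8:G/A (Ti); 9:T/C (Ti); 12:T/C (Ti); 23:T/A (Tv); 31:T/C (Ti); 33:C/T (Ti).
Of the 8 differences, 5 transitions and 3 transversions over 34 sites: P = 5/34 = 0.147059, Q = 3/34 = 0.088235.
d = −0.5·ln(0.617647) − 0.25·ln(0.823530) = −0.5·(-0.481838) − 0.25·(-0.194155) = 0.2895.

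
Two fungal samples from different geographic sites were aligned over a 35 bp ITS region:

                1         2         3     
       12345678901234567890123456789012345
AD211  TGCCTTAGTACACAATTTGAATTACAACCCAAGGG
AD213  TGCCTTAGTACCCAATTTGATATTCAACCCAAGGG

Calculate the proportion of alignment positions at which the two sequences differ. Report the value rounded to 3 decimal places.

The sequences differ at positions 12 (A/C), 21 (A/T), 22 (T/A), 24 (A/T).
There are 4 differences over 35 sites, so p = 4/35 = 0.114.

0.114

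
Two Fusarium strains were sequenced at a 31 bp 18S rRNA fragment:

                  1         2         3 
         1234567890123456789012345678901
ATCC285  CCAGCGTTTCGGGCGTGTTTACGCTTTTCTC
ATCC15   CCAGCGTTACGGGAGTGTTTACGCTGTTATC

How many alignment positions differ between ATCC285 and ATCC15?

Differing sites — 9:T/A; 14:C/A; 26:T/G; 29:C/A.
That gives 4 mismatches out of 31 aligned sites, so the Hamming distance is 4.

4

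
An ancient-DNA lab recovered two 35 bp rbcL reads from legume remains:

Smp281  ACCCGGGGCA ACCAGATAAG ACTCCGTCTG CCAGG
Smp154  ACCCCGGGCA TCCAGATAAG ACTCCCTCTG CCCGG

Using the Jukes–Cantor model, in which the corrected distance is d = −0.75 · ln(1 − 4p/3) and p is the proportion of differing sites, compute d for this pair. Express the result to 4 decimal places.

The sequences differ at positions 5 (G/C), 11 (A/T), 26 (G/C), 33 (A/C).
p = 4/35 = 0.114286.
d = −0.75 · ln(1 − (4/3)·0.114286) = −0.75 · ln(0.847619) = −0.75 · (-0.165324) = 0.1240.

0.1240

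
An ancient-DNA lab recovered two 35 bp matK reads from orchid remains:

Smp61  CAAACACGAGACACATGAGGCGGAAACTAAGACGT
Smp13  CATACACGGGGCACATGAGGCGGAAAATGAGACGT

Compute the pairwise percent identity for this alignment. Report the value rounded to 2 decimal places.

85.71%

Differing sites — 3:A/T; 9:A/G; 11:A/G; 27:C/A; 29:A/G.
30 of the 35 sites match, so the percent identity is 30/35 × 100 = 85.71%.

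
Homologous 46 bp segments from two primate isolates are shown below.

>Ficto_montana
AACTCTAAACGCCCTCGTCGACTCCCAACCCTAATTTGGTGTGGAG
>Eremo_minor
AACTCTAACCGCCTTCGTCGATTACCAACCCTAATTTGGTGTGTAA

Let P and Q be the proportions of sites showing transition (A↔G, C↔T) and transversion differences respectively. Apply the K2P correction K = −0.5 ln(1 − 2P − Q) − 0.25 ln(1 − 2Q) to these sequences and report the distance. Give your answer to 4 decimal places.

0.1438

The sequences differ at positions 9 (A/C, transversion), 14 (C/T, transition), 22 (C/T, transition), 24 (C/A, transversion), 44 (G/T, transversion), 46 (G/A, transition).
Of the 6 differences, 3 transitions and 3 transversions over 46 sites: P = 3/46 = 0.065217, Q = 3/46 = 0.065217.
d = −0.5·ln(0.804349) − 0.25·ln(0.869566) = −0.5·(-0.217722) − 0.25·(-0.139761) = 0.1438.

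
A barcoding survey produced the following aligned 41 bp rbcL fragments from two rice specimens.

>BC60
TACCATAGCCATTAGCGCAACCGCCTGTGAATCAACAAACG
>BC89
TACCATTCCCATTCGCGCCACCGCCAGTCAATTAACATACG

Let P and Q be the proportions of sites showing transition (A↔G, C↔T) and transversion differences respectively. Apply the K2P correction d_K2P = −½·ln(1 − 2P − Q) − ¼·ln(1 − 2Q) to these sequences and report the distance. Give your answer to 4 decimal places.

0.2284

Differing sites — 7:A/T (Tv); 8:G/C (Tv); 14:A/C (Tv); 19:A/C (Tv); 26:T/A (Tv); 29:G/C (Tv); 33:C/T (Ti); 38:A/T (Tv).
Of the 8 differences, 1 transition and 7 transversions over 41 sites: P = 1/41 = 0.024390, Q = 7/41 = 0.170732.
d = −0.5·ln(0.780488) − 0.25·ln(0.658536) = −0.5·(-0.247836) − 0.25·(-0.417736) = 0.2284.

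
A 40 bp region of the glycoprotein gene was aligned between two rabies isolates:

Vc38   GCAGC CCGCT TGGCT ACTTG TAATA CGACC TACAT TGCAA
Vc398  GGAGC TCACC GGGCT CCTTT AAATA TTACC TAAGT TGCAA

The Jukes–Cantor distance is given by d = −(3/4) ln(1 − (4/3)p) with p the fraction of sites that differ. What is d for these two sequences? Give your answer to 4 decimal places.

The sequences differ at positions 2 (C/G), 6 (C/T), 8 (G/A), 10 (T/C), 11 (T/G), 16 (A/C), 20 (G/T), 21 (T/A), 26 (C/T), 27 (G/T), 33 (C/A), 34 (A/G).
p = 12/40 = 0.300000.
d = −0.75 · ln(1 − (4/3)·0.300000) = −0.75 · ln(0.600000) = −0.75 · (-0.510826) = 0.3831.

0.3831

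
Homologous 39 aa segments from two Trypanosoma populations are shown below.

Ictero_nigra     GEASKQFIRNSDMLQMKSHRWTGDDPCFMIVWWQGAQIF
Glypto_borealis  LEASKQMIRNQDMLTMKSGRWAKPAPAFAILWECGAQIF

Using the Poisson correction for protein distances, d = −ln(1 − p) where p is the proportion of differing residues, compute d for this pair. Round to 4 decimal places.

0.4447

Mismatches occur at site 1 (G↔L), site 7 (F↔M), site 11 (S↔Q), site 15 (Q↔T), site 19 (H↔G), site 22 (T↔A), site 23 (G↔K), site 24 (D↔P), site 25 (D↔A), site 27 (C↔A), site 29 (M↔A), site 31 (V↔L), site 33 (W↔E), site 34 (Q↔C).
p = 14/39 = 0.358974.
d = −ln(1 − 0.358974) = −ln(0.641026) = 0.4447.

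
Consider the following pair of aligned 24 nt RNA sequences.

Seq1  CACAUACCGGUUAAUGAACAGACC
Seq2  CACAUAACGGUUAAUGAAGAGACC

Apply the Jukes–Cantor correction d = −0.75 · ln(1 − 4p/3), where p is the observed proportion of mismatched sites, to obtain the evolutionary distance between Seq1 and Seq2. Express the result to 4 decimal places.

0.0883

Differing sites — 7:C/A; 19:C/G.
p = 2/24 = 0.083333.
d = −0.75 · ln(1 − (4/3)·0.083333) = −0.75 · ln(0.888889) = −0.75 · (-0.117783) = 0.0883.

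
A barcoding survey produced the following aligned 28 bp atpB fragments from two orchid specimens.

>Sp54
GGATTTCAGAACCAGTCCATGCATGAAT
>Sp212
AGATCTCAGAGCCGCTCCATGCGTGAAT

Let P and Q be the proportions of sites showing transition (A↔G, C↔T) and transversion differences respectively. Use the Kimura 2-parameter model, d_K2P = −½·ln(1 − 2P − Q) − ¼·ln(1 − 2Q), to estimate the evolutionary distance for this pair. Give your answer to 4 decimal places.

Mismatches occur at site 1 (G→A, transition), site 5 (T→C, transition), site 11 (A→G, transition), site 14 (A→G, transition), site 15 (G→C, transversion), site 23 (A→G, transition).
Of the 6 differences, 5 transitions and 1 transversion over 28 sites: P = 5/28 = 0.178571, Q = 1/28 = 0.035714.
d = −0.5·ln(0.607144) − 0.25·ln(0.928572) = −0.5·(-0.498989) − 0.25·(-0.074107) = 0.2680.

0.2680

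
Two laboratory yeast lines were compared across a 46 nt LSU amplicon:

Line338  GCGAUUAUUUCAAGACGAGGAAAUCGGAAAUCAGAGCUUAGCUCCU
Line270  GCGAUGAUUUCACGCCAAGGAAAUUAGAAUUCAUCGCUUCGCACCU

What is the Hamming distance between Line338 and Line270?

Mismatches occur at site 6 (U→G), site 13 (A→C), site 15 (A→C), site 17 (G→A), site 25 (C→U), site 26 (G→A), site 30 (A→U), site 34 (G→U), site 35 (A→C), site 40 (A→C), site 43 (U→A).
That gives 11 mismatches out of 46 aligned sites, so the Hamming distance is 11.

11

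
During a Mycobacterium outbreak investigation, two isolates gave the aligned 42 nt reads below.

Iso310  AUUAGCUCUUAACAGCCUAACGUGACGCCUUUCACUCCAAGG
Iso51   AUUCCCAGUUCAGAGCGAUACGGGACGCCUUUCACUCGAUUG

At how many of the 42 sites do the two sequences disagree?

13

Differing sites — 4:A/C; 5:G/C; 7:U/A; 8:C/G; 11:A/C; 13:C/G; 17:C/G; 18:U/A; 19:A/U; 23:U/G; 38:C/G; 40:A/U; 41:G/U.
That gives 13 mismatches out of 42 aligned sites, so the Hamming distance is 13.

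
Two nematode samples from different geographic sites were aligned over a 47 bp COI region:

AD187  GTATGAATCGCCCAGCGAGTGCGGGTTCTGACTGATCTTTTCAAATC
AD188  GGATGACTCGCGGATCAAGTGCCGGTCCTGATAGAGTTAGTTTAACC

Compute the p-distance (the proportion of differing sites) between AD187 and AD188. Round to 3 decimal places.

0.362

The sequences differ at positions 2 (T/G), 7 (A/C), 12 (C/G), 13 (C/G), 15 (G/T), 17 (G/A), 23 (G/C), 27 (T/C), 32 (C/T), 33 (T/A), 36 (T/G), 37 (C/T), 39 (T/A), 40 (T/G), 42 (C/T), 43 (A/T), 46 (T/C).
There are 17 differences over 47 sites, so p = 17/47 = 0.362.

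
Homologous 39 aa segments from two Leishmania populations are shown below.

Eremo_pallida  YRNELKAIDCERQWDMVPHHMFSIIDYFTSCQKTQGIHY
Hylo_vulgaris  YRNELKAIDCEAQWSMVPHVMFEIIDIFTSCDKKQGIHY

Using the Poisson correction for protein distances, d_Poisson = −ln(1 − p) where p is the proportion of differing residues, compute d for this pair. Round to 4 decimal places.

Mismatches occur at site 12 (R/A), site 15 (D/S), site 20 (H/V), site 23 (S/E), site 27 (Y/I), site 32 (Q/D), site 34 (T/K).
p = 7/39 = 0.179487.
d = −ln(1 − 0.179487) = −ln(0.820513) = 0.1978.

0.1978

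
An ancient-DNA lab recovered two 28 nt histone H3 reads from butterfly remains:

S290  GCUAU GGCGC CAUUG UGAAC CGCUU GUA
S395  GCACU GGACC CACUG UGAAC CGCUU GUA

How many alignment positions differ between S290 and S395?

Differing sites — 3:U/A; 4:A/C; 8:C/A; 9:G/C; 13:U/C.
That gives 5 mismatches out of 28 aligned sites, so the Hamming distance is 5.

5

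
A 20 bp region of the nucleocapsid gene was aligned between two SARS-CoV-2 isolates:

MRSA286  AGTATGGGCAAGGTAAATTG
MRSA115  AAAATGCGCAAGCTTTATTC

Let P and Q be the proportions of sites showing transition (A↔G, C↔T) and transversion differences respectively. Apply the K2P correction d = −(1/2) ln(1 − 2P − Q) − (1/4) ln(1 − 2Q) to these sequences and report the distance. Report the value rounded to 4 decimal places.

0.4845

Differing sites — 2:G/A (Ti); 3:T/A (Tv); 7:G/C (Tv); 13:G/C (Tv); 15:A/T (Tv); 16:A/T (Tv); 20:G/C (Tv).
Of the 7 differences, 1 transition and 6 transversions over 20 sites: P = 1/20 = 0.050000, Q = 6/20 = 0.300000.
d = −0.5·ln(0.600000) − 0.25·ln(0.400000) = −0.5·(-0.510826) − 0.25·(-0.916291) = 0.4845.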